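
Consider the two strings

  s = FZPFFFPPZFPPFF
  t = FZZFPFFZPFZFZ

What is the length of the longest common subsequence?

Taking F at s[1]=t[1], then Z at s[2]=t[3], then P at s[3]=t[5], then F at s[5]=t[6], then F at s[6]=t[7], then Z at s[9]=t[8], then P at s[12]=t[9], then F at s[13]=t[10], then F at s[14]=t[12] gives a common subsequence of length 9. Since dp[14][13] = 9, nothing longer is possible.

9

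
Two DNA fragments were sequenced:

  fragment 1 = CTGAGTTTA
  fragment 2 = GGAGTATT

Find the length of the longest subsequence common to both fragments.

Pick G [3,2], A [4,3], G [5,4], T [6,5], T [7,7], T [8,8]; all 6 bases appear in both, in order. The LCS DP gives dp[9][8] = 6, so this is optimal.

6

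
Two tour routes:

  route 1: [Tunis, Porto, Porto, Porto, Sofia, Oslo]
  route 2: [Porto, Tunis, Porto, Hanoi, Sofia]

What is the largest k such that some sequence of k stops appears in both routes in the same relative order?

3

Match Tunis [1,2], then Porto [2,3], then Sofia [5,5] — 3 stops in the same relative order in both. The LCS DP gives dp[6][5] = 3, so this is optimal.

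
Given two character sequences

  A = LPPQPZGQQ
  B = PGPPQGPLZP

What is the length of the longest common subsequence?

Let dp[i][j] be the LCS length of the first i characters of A and the first j characters of B. dp[i][j] = dp[i-1][j-1]+1 when the i-th and j-th characters match, else max(dp[i-1][j], dp[i][j-1]).
    ·  P  G  P  P  Q  G  P  L  Z  P
 ·  0  0  0  0  0  0  0  0  0  0  0
 L  0  0  0  0  0  0  0  0  1  1  1
 P  0  1  1  1  1  1  1  1  1  1  2
 P  0  1  1  2  2  2  2  2  2  2  2
 Q  0  1  1  2  2  3  3  3  3  3  3
 P  0  1  1  2  3  3  3  4  4  4  4
 Z  0  1  1  2  3  3  3  4  4  5  5
 G  0  1  2  2  3  3  4  4  4  5  5
 Q  0  1  2  2  3  4  4  4  4  5  5
 Q  0  1  2  2  3  4  4  4  4  5  5
dp[9][10] = 5. One LCS (by backtracking along matches): PPQPZ.

5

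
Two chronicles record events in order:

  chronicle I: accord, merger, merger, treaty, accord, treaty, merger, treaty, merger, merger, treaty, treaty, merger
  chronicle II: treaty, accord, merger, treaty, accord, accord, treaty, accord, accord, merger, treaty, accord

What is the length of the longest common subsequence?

7

Match accord [1,2]; then merger [3,3]; then treaty [4,4]; then accord [5,6]; then treaty [6,7]; then merger [7,10]; then treaty [8,11] — 7 events in the same relative order in both. Since dp[13][12] = 7, nothing longer is possible.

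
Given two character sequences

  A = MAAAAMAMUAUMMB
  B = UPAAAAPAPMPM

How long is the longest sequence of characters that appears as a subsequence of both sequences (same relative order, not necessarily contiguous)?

7

One common subsequence of length 7: A at A[2]=B[3], then A at A[3]=B[4], then A at A[4]=B[5], then A at A[5]=B[6], then A at A[7]=B[8], then M at A[8]=B[10], then M at A[13]=B[12]. Since dp[14][12] = 7, nothing longer is possible.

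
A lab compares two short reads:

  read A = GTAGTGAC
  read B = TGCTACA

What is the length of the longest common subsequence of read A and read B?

One common subsequence of length 5: T [2,1], G [4,2], T [5,4], A [7,5], C [8,6]. dp[8][7] = 5 confirms this is the maximum.

5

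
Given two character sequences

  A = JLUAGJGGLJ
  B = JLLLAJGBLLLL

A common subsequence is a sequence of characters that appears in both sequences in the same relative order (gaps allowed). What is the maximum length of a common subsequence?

Let dp[i][j] be the LCS length of the first i characters of A and the first j characters of B. dp[i][j] = dp[i-1][j-1]+1 when the i-th and j-th characters match, else max(dp[i-1][j], dp[i][j-1]).
    ·  J  L  L  L  A  J  G  B  L  L  L  L
 ·  0  0  0  0  0  0  0  0  0  0  0  0  0
 J  0  1  1  1  1  1  1  1  1  1  1  1  1
 L  0  1  2  2  2  2  2  2  2  2  2  2  2
 U  0  1  2  2  2  2  2  2  2  2  2  2  2
 A  0  1  2  2  2  3  3  3  3  3  3  3  3
 G  0  1  2  2  2  3  3  4  4  4  4  4  4
 J  0  1  2  2  2  3  4  4  4  4  4  4  4
 G  0  1  2  2  2  3  4  5  5  5  5  5  5
 G  0  1  2  2  2  3  4  5  5  5  5  5  5
 L  0  1  2  3  3  3  4  5  5  6  6  6  6
 J  0  1  2  3  3  3  4  5  5  6  6  6  6
dp[10][12] = 6. One LCS (by backtracking along matches): JLAJGL.

6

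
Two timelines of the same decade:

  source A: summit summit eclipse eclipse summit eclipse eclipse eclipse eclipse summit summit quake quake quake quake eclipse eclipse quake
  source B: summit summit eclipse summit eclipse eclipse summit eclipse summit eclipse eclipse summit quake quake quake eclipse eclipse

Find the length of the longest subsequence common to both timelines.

14

One common subsequence of length 14: summit [1,2]; then summit [2,4]; then eclipse [3,5]; then eclipse [4,6]; then summit [5,7]; then eclipse [6,8]; then eclipse [8,10]; then eclipse [9,11]; then summit [11,12]; then quake [13,13]; then quake [14,14]; then quake [15,15]; then eclipse [16,16]; then eclipse [17,17]. The LCS DP gives dp[18][17] = 14, so this is optimal.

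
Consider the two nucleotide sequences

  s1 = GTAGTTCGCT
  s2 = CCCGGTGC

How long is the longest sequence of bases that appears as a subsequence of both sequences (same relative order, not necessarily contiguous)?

5

Let dp[i][j] be the LCS length of the first i bases of s1 and the first j bases of s2. dp[i][j] = dp[i-1][j-1]+1 when the i-th and j-th bases match, else max(dp[i-1][j], dp[i][j-1]).
    ·  C  C  C  G  G  T  G  C
 ·  0  0  0  0  0  0  0  0  0
 G  0  0  0  0  1  1  1  1  1
 T  0  0  0  0  1  1  2  2  2
 A  0  0  0  0  1  1  2  2  2
 G  0  0  0  0  1  2  2  3  3
 T  0  0  0  0  1  2  3  3  3
 T  0  0  0  0  1  2  3  3  3
 C  0  1  1  1  1  2  3  3  4
 G  0  1  1  1  2  2  3  4  4
 C  0  1  2  2  2  2  3  4  5
 T  0  1  2  2  2  2  3  4  5
dp[10][8] = 5. One LCS (by backtracking along matches): GGTGC.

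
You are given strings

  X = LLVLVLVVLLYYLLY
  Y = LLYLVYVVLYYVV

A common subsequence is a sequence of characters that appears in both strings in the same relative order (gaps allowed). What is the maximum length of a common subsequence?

One common subsequence of length 9: L [1,1], then L [2,2], then L [4,4], then V [5,5], then V [7,7], then V [8,8], then L [10,9], then Y [11,10], then Y [12,11]. Since dp[15][13] = 9, nothing longer is possible.

9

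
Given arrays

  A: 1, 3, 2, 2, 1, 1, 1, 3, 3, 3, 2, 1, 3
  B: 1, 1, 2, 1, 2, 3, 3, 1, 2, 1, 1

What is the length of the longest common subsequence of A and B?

Match 1 (A #1, B #2) → 2 (A #3, B #3) → 2 (A #4, B #5) → 3 (A #8, B #6) → 3 (A #9, B #7) → 2 (A #11, B #9) → 1 (A #12, B #11) — 7 values in the same relative order in both, and the DP table's final entry dp[13][11] is also 7, so no common subsequence is longer.

7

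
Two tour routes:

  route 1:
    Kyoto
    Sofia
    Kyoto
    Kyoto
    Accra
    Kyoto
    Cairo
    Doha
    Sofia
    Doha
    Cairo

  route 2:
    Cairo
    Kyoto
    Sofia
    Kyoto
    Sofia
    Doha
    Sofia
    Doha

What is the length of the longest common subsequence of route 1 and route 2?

6

Pick Kyoto (route 1 #1, route 2 #2), then Sofia (route 1 #2, route 2 #3), then Kyoto (route 1 #3, route 2 #4), then Doha (route 1 #8, route 2 #6), then Sofia (route 1 #9, route 2 #7), then Doha (route 1 #10, route 2 #8); all 6 stops appear in both, in order. Since dp[11][8] = 6, nothing longer is possible.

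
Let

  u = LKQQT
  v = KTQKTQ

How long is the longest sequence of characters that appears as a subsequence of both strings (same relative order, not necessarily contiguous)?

3

Let dp[i][j] be the LCS length of the first i characters of u and the first j characters of v. dp[i][j] = dp[i-1][j-1]+1 when the i-th and j-th characters match, else max(dp[i-1][j], dp[i][j-1]).
    ·  K  T  Q  K  T  Q
 ·  0  0  0  0  0  0  0
 L  0  0  0  0  0  0  0
 K  0  1  1  1  1  1  1
 Q  0  1  1  2  2  2  2
 Q  0  1  1  2  2  2  3
 T  0  1  2  2  2  3  3
dp[5][6] = 3. One LCS (by backtracking along matches): KQQ.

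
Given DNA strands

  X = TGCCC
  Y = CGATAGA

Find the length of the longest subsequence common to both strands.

Let dp[i][j] be the LCS length of the first i bases of X and the first j bases of Y. dp[i][j] = dp[i-1][j-1]+1 when the i-th and j-th bases match, else max(dp[i-1][j], dp[i][j-1]).
    ·  C  G  A  T  A  G  A
 ·  0  0  0  0  0  0  0  0
 T  0  0  0  0  1  1  1  1
 G  0  0  1  1  1  1  2  2
 C  0  1  1  1  1  1  2  2
 C  0  1  1  1  1  1  2  2
 C  0  1  1  1  1  1  2  2
dp[5][7] = 2. One LCS (by backtracking along matches): TG.

2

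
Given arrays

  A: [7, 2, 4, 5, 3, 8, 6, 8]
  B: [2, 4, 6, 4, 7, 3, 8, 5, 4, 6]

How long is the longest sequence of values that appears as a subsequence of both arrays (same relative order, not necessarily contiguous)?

5

Let dp[i][j] be the LCS length of the first i values of A and the first j values of B. dp[i][j] = dp[i-1][j-1]+1 when the i-th and j-th values match, else max(dp[i-1][j], dp[i][j-1]).
    ·  2  4  6  4  7  3  8  5  4  6
 ·  0  0  0  0  0  0  0  0  0  0  0
 7  0  0  0  0  0  1  1  1  1  1  1
 2  0  1  1  1  1  1  1  1  1  1  1
 4  0  1  2  2  2  2  2  2  2  2  2
 5  0  1  2  2  2  2  2  2  3  3  3
 3  0  1  2  2  2  2  3  3  3  3  3
 8  0  1  2  2  2  2  3  4  4  4  4
 6  0  1  2  3  3  3  3  4  4  4  5
 8  0  1  2  3  3  3  3  4  4  4  5
dp[8][10] = 5. One LCS (by backtracking along matches): 2, 4, 3, 8, 6.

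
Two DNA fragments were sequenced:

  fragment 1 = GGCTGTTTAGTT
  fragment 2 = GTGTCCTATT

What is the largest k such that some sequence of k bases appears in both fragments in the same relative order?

One common subsequence of length 8: G at fragment 1[2]=fragment 2[1]; then T at fragment 1[4]=fragment 2[2]; then G at fragment 1[5]=fragment 2[3]; then T at fragment 1[6]=fragment 2[4]; then T at fragment 1[8]=fragment 2[7]; then A at fragment 1[9]=fragment 2[8]; then T at fragment 1[11]=fragment 2[9]; then T at fragment 1[12]=fragment 2[10]. The LCS DP gives dp[12][10] = 8, so this is optimal.

8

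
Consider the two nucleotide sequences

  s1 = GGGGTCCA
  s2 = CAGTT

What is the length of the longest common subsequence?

One common subsequence of length 2: G at s1[1]=s2[3] → T at s1[5]=s2[5]. The LCS DP gives dp[8][5] = 2, so this is optimal.

2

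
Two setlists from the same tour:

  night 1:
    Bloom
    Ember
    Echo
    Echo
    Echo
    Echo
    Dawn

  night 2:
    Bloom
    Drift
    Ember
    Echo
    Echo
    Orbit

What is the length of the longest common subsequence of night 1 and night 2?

Match Bloom at night 1[1]=night 2[1], then Ember at night 1[2]=night 2[3], then Echo at night 1[3]=night 2[4], then Echo at night 1[4]=night 2[5] — 4 songs in the same relative order in both. Since dp[7][6] = 4, nothing longer is possible.

4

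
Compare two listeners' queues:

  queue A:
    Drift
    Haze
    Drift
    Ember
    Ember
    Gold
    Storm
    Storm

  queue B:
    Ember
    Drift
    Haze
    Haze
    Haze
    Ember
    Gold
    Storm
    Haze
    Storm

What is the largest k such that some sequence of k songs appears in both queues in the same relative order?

Pick Drift at queue A[1]=queue B[2], Haze at queue A[2]=queue B[5], Ember at queue A[5]=queue B[6], Gold at queue A[6]=queue B[7], Storm at queue A[7]=queue B[8], Storm at queue A[8]=queue B[10]; all 6 songs appear in both, in order. The LCS DP gives dp[8][10] = 6, so this is optimal.

6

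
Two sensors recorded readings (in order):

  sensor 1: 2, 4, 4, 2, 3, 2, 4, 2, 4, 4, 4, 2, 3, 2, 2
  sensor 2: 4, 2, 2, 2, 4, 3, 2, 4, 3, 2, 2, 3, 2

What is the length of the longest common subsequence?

One common subsequence of length 9: 2 (sensor 1 #1, sensor 2 #4), then 4 (sensor 1 #3, sensor 2 #5), then 3 (sensor 1 #5, sensor 2 #6), then 2 (sensor 1 #6, sensor 2 #7), then 4 (sensor 1 #7, sensor 2 #8), then 2 (sensor 1 #8, sensor 2 #10), then 2 (sensor 1 #12, sensor 2 #11), then 3 (sensor 1 #13, sensor 2 #12), then 2 (sensor 1 #15, sensor 2 #13). Since dp[15][13] = 9, nothing longer is possible.

9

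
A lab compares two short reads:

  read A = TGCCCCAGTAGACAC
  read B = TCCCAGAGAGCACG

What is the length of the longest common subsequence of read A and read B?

12

Taking T at read A[1]=read B[1], C at read A[4]=read B[2], C at read A[5]=read B[3], C at read A[6]=read B[4], A at read A[7]=read B[5], G at read A[8]=read B[6], A at read A[10]=read B[7], G at read A[11]=read B[8], A at read A[12]=read B[9], C at read A[13]=read B[11], A at read A[14]=read B[12], C at read A[15]=read B[13] gives a common subsequence of length 12. The LCS DP gives dp[15][14] = 12, so this is optimal.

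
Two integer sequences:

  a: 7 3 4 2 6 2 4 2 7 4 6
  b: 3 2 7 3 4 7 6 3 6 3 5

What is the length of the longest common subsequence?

Let dp[i][j] be the LCS length of the first i values of a and the first j values of b. dp[i][j] = dp[i-1][j-1]+1 when the i-th and j-th values match, else max(dp[i-1][j], dp[i][j-1]).
    ·  3  2  7  3  4  7  6  3  6  3  5
 ·  0  0  0  0  0  0  0  0  0  0  0  0
 7  0  0  0  1  1  1  1  1  1  1  1  1
 3  0  1  1  1  2  2  2  2  2  2  2  2
 4  0  1  1  1  2  3  3  3  3  3  3  3
 2  0  1  2  2  2  3  3  3  3  3  3  3
 6  0  1  2  2  2  3  3  4  4  4  4  4
 2  0  1  2  2  2  3  3  4  4  4  4  4
 4  0  1  2  2  2  3  3  4  4  4  4  4
 2  0  1  2  2  2  3  3  4  4  4  4  4
 7  0  1  2  3  3  3  4  4  4  4  4  4
 4  0  1  2  3  3  4  4  4  4  4  4  4
 6  0  1  2  3  3  4  4  5  5  5  5  5
dp[11][11] = 5. One LCS (by backtracking along matches): 7, 3, 4, 6, 6.

5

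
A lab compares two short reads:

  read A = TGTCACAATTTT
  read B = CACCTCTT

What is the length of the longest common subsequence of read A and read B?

One common subsequence of length 6: C [4,1]; then A [5,2]; then C [6,4]; then T [9,5]; then T [11,7]; then T [12,8], and the DP table's final entry dp[12][8] is also 6, so no common subsequence is longer.

6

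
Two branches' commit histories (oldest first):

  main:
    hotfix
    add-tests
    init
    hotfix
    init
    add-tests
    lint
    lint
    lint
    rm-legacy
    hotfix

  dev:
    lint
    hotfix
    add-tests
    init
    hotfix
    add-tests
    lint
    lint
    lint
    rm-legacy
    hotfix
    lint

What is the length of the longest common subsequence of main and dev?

Pick hotfix [1,2], add-tests [2,3], init [3,4], hotfix [4,5], add-tests [6,6], lint [7,7], lint [8,8], lint [9,9], rm-legacy [10,10], hotfix [11,11]; all 10 commits appear in both, in order, and the DP table's final entry dp[11][12] is also 10, so no common subsequence is longer.

10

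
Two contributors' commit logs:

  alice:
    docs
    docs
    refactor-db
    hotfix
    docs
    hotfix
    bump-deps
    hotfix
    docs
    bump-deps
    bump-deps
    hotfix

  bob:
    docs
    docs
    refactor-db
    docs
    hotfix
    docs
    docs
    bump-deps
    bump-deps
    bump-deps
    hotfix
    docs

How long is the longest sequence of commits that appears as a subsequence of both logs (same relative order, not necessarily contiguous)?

9

Taking docs [1,1], docs [2,2], refactor-db [3,3], hotfix [4,5], docs [5,7], bump-deps [7,8], bump-deps [10,9], bump-deps [11,10], hotfix [12,11] gives a common subsequence of length 9, and the DP table's final entry dp[12][12] is also 9, so no common subsequence is longer.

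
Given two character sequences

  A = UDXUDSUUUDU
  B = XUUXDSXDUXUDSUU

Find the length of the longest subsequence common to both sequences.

Pick U at A[1]=B[3] → D at A[2]=B[8] → X at A[3]=B[10] → U at A[4]=B[11] → D at A[5]=B[12] → S at A[6]=B[13] → U at A[9]=B[14] → U at A[11]=B[15]; all 8 characters appear in both, in order. dp[11][15] = 8 confirms this is the maximum.

8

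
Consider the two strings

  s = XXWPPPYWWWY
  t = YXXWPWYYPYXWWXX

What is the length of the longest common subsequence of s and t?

Taking X (s #1, t #2) → X (s #2, t #3) → W (s #3, t #4) → P (s #4, t #5) → P (s #6, t #9) → Y (s #7, t #10) → W (s #8, t #12) → W (s #9, t #13) gives a common subsequence of length 8. The LCS DP gives dp[11][15] = 8, so this is optimal.

8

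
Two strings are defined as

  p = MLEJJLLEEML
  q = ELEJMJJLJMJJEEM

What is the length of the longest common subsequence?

8

Pick L (p #2, q #2); then E (p #3, q #3); then J (p #4, q #6); then J (p #5, q #7); then L (p #6, q #8); then E (p #8, q #13); then E (p #9, q #14); then M (p #10, q #15); all 8 characters appear in both, in order, and the DP table's final entry dp[11][15] is also 8, so no common subsequence is longer.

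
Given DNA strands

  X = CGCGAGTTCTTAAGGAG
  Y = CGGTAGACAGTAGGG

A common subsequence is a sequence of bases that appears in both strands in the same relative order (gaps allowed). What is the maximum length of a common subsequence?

11

Pick C (X #1, Y #1) → G (X #2, Y #2) → G (X #4, Y #3) → A (X #5, Y #5) → G (X #6, Y #6) → C (X #9, Y #8) → T (X #11, Y #11) → A (X #13, Y #12) → G (X #14, Y #13) → G (X #15, Y #14) → G (X #17, Y #15); all 11 bases appear in both, in order, and the DP table's final entry dp[17][15] is also 11, so no common subsequence is longer.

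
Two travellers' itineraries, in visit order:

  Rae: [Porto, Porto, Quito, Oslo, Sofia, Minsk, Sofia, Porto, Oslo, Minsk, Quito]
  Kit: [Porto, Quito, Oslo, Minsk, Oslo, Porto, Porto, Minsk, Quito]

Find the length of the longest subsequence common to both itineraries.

Match Porto (Rae #2, Kit #1); then Quito (Rae #3, Kit #2); then Oslo (Rae #4, Kit #3); then Minsk (Rae #6, Kit #4); then Porto (Rae #8, Kit #7); then Minsk (Rae #10, Kit #8); then Quito (Rae #11, Kit #9) — 7 stops in the same relative order in both. dp[11][9] = 7 confirms this is the maximum.

7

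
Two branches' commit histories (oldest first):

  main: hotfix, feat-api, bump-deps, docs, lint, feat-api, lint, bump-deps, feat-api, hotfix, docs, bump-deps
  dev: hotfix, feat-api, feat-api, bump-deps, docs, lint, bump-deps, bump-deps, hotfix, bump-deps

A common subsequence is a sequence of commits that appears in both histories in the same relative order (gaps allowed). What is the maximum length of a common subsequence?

8

Pick hotfix (main #1, dev #1), feat-api (main #2, dev #3), bump-deps (main #3, dev #4), docs (main #4, dev #5), lint (main #5, dev #6), bump-deps (main #8, dev #8), hotfix (main #10, dev #9), bump-deps (main #12, dev #10); all 8 commits appear in both, in order. Since dp[12][10] = 8, nothing longer is possible.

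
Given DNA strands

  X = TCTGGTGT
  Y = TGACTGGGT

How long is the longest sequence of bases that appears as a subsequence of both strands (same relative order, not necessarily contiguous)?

7

Let dp[i][j] be the LCS length of the first i bases of X and the first j bases of Y. dp[i][j] = dp[i-1][j-1]+1 when the i-th and j-th bases match, else max(dp[i-1][j], dp[i][j-1]).
    ·  T  G  A  C  T  G  G  G  T
 ·  0  0  0  0  0  0  0  0  0  0
 T  0  1  1  1  1  1  1  1  1  1
 C  0  1  1  1  2  2  2  2  2  2
 T  0  1  1  1  2  3  3  3  3  3
 G  0  1  2  2  2  3  4  4  4  4
 G  0  1  2  2  2  3  4  5  5  5
 T  0  1  2  2  2  3  4  5  5  6
 G  0  1  2  2  2  3  4  5  6  6
 T  0  1  2  2  2  3  4  5  6  7
dp[8][9] = 7. One LCS (by backtracking along matches): TCTGGGT.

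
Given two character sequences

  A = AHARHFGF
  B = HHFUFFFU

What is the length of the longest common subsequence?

Let dp[i][j] be the LCS length of the first i characters of A and the first j characters of B. dp[i][j] = dp[i-1][j-1]+1 when the i-th and j-th characters match, else max(dp[i-1][j], dp[i][j-1]).
    ·  H  H  F  U  F  F  F  U
 ·  0  0  0  0  0  0  0  0  0
 A  0  0  0  0  0  0  0  0  0
 H  0  1  1  1  1  1  1  1  1
 A  0  1  1  1  1  1  1  1  1
 R  0  1  1  1  1  1  1  1  1
 H  0  1  2  2  2  2  2  2  2
 F  0  1  2  3  3  3  3  3  3
 G  0  1  2  3  3  3  3  3  3
 F  0  1  2  3  3  4  4  4  4
dp[8][8] = 4. One LCS (by backtracking along matches): HHFF.

4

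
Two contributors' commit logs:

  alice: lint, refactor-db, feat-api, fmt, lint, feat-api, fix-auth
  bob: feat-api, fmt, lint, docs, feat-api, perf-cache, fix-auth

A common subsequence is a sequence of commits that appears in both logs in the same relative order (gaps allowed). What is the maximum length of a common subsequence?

One common subsequence of length 5: feat-api [3,1] → fmt [4,2] → lint [5,3] → feat-api [6,5] → fix-auth [7,7], and the DP table's final entry dp[7][7] is also 5, so no common subsequence is longer.

5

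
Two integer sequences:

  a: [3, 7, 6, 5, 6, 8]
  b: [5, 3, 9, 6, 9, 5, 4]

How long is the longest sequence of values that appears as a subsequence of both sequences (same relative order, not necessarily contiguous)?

3

Let dp[i][j] be the LCS length of the first i values of a and the first j values of b. dp[i][j] = dp[i-1][j-1]+1 when the i-th and j-th values match, else max(dp[i-1][j], dp[i][j-1]).
    ·  5  3  9  6  9  5  4
 ·  0  0  0  0  0  0  0  0
 3  0  0  1  1  1  1  1  1
 7  0  0  1  1  1  1  1  1
 6  0  0  1  1  2  2  2  2
 5  0  1  1  1  2  2  3  3
 6  0  1  1  1  2  2  3  3
 8  0  1  1  1  2  2  3  3
dp[6][7] = 3. One LCS (by backtracking along matches): 3, 6, 5.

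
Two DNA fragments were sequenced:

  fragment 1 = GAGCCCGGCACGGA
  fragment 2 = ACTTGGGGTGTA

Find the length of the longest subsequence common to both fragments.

7

Pick A at fragment 1[2]=fragment 2[1] → G at fragment 1[3]=fragment 2[5] → G at fragment 1[7]=fragment 2[6] → G at fragment 1[8]=fragment 2[7] → G at fragment 1[12]=fragment 2[8] → G at fragment 1[13]=fragment 2[10] → A at fragment 1[14]=fragment 2[12]; all 7 bases appear in both, in order. dp[14][12] = 7 confirms this is the maximum.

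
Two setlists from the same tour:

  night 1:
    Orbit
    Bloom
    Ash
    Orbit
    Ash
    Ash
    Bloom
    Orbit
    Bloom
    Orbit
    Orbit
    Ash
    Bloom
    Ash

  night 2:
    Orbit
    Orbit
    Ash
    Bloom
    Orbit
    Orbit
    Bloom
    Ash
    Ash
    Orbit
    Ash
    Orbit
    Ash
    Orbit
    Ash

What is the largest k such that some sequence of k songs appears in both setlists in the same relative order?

10

Pick Orbit (night 1 #1, night 2 #1); then Orbit (night 1 #4, night 2 #2); then Ash (night 1 #6, night 2 #3); then Bloom (night 1 #7, night 2 #4); then Orbit (night 1 #8, night 2 #6); then Bloom (night 1 #9, night 2 #7); then Orbit (night 1 #10, night 2 #10); then Orbit (night 1 #11, night 2 #12); then Ash (night 1 #12, night 2 #13); then Ash (night 1 #14, night 2 #15); all 10 songs appear in both, in order, and the DP table's final entry dp[14][15] is also 10, so no common subsequence is longer.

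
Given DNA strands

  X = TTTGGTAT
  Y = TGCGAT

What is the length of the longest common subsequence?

Let dp[i][j] be the LCS length of the first i bases of X and the first j bases of Y. dp[i][j] = dp[i-1][j-1]+1 when the i-th and j-th bases match, else max(dp[i-1][j], dp[i][j-1]).
    ·  T  G  C  G  A  T
 ·  0  0  0  0  0  0  0
 T  0  1  1  1  1  1  1
 T  0  1  1  1  1  1  2
 T  0  1  1  1  1  1  2
 G  0  1  2  2  2  2  2
 G  0  1  2  2  3  3  3
 T  0  1  2  2  3  3  4
 A  0  1  2  2  3  4  4
 T  0  1  2  2  3  4  5
dp[8][6] = 5. One LCS (by backtracking along matches): TGGAT.

5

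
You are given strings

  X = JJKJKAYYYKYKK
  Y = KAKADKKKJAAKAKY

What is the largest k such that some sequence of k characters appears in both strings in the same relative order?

Pick K at X[3]=Y[8]; then J at X[4]=Y[9]; then K at X[5]=Y[12]; then A at X[6]=Y[13]; then K at X[10]=Y[14]; then Y at X[11]=Y[15]; all 6 characters appear in both, in order, and the DP table's final entry dp[13][15] is also 6, so no common subsequence is longer.

6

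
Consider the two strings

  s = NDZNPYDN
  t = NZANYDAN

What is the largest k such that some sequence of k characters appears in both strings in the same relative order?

Pick N (s #1, t #1) → Z (s #3, t #2) → N (s #4, t #4) → Y (s #6, t #5) → D (s #7, t #6) → N (s #8, t #8); all 6 characters appear in both, in order, and the DP table's final entry dp[8][8] is also 6, so no common subsequence is longer.

6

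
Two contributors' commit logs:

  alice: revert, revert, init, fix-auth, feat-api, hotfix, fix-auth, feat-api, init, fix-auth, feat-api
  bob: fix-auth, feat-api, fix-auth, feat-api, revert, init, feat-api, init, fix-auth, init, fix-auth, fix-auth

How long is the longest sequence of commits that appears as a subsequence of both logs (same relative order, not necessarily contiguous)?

6

Match revert [2,5] → init [3,6] → feat-api [5,7] → fix-auth [7,9] → init [9,10] → fix-auth [10,12] — 6 commits in the same relative order in both. dp[11][12] = 6 confirms this is the maximum.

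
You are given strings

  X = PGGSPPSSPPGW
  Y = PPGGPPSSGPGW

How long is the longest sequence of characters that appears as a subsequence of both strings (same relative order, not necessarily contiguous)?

10

Taking P at X[1]=Y[2], G at X[2]=Y[3], G at X[3]=Y[4], P at X[5]=Y[5], P at X[6]=Y[6], S at X[7]=Y[7], S at X[8]=Y[8], P at X[10]=Y[10], G at X[11]=Y[11], W at X[12]=Y[12] gives a common subsequence of length 10, and the DP table's final entry dp[12][12] is also 10, so no common subsequence is longer.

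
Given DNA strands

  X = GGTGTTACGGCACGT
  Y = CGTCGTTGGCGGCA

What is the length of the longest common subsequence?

10

One common subsequence of length 10: G [2,2], then T [3,3], then G [4,5], then T [5,6], then T [6,7], then C [8,10], then G [9,11], then G [10,12], then C [11,13], then A [12,14]. dp[15][14] = 10 confirms this is the maximum.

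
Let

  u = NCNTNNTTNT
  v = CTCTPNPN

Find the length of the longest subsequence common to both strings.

Pick C at u[2]=v[3]; then T at u[4]=v[4]; then N at u[5]=v[6]; then N at u[9]=v[8]; all 4 characters appear in both, in order. dp[10][8] = 4 confirms this is the maximum.

4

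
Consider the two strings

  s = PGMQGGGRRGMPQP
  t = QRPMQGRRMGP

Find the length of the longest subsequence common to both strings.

8

One common subsequence of length 8: P [1,3], M [3,4], Q [4,5], G [7,6], R [8,7], R [9,8], G [10,10], P [14,11]. dp[14][11] = 8 confirms this is the maximum.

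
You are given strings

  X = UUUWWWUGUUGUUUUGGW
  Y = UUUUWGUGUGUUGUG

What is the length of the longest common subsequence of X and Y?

12

Pick U [1,2], then U [2,3], then U [3,4], then W [4,5], then U [7,7], then G [8,8], then U [10,9], then G [11,10], then U [12,11], then U [13,12], then U [15,14], then G [17,15]; all 12 characters appear in both, in order, and the DP table's final entry dp[18][15] is also 12, so no common subsequence is longer.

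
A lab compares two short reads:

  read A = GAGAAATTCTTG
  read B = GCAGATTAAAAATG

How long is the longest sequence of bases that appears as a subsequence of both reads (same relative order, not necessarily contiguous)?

One common subsequence of length 8: G (read A #1, read B #1), A (read A #2, read B #3), G (read A #3, read B #4), A (read A #4, read B #10), A (read A #5, read B #11), A (read A #6, read B #12), T (read A #11, read B #13), G (read A #12, read B #14). The LCS DP gives dp[12][14] = 8, so this is optimal.

8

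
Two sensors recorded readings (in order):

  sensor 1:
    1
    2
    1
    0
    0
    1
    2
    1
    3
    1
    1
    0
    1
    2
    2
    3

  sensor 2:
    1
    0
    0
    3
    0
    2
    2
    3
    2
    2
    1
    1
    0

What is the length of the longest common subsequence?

8

One common subsequence of length 8: 1 [1,1] → 0 [4,3] → 0 [5,5] → 2 [7,7] → 3 [9,8] → 1 [10,11] → 1 [11,12] → 0 [12,13]. dp[16][13] = 8 confirms this is the maximum.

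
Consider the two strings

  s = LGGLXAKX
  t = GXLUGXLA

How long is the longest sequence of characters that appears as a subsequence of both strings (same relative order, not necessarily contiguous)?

Match L (s #1, t #3), then G (s #2, t #5), then L (s #4, t #7), then A (s #6, t #8) — 4 characters in the same relative order in both. The LCS DP gives dp[8][8] = 4, so this is optimal.

4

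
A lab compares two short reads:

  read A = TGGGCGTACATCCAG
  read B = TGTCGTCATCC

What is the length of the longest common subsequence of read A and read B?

One common subsequence of length 10: T at read A[1]=read B[1], G at read A[2]=read B[2], C at read A[5]=read B[4], G at read A[6]=read B[5], T at read A[7]=read B[6], C at read A[9]=read B[7], A at read A[10]=read B[8], T at read A[11]=read B[9], C at read A[12]=read B[10], C at read A[13]=read B[11], and the DP table's final entry dp[15][11] is also 10, so no common subsequence is longer.

10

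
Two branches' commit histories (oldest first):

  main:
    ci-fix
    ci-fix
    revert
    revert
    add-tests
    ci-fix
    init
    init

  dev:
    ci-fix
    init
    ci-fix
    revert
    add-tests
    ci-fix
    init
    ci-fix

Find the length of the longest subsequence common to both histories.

6

Taking ci-fix (main #1, dev #1), then ci-fix (main #2, dev #3), then revert (main #4, dev #4), then add-tests (main #5, dev #5), then ci-fix (main #6, dev #6), then init (main #7, dev #7) gives a common subsequence of length 6. dp[8][8] = 6 confirms this is the maximum.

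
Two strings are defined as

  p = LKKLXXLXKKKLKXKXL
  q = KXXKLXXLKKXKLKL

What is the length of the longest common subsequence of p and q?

Match K at p[2]=q[1] → K at p[3]=q[4] → L at p[4]=q[5] → X at p[5]=q[6] → X at p[6]=q[7] → L at p[7]=q[8] → K at p[9]=q[9] → K at p[10]=q[10] → K at p[11]=q[12] → L at p[12]=q[13] → K at p[15]=q[14] → L at p[17]=q[15] — 12 characters in the same relative order in both. The LCS DP gives dp[17][15] = 12, so this is optimal.

12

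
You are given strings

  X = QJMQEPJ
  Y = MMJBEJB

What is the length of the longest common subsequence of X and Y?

Taking J [2,3], E [5,5], J [7,6] gives a common subsequence of length 3. dp[7][7] = 3 confirms this is the maximum.

3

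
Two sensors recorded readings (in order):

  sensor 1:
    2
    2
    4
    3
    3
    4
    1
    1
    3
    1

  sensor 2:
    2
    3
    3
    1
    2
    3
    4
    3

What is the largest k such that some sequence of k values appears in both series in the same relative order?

5

Let dp[i][j] be the LCS length of the first i values of sensor 1 and the first j values of sensor 2. dp[i][j] = dp[i-1][j-1]+1 when the i-th and j-th values match, else max(dp[i-1][j], dp[i][j-1]).
    ·  2  3  3  1  2  3  4  3
 ·  0  0  0  0  0  0  0  0  0
 2  0  1  1  1  1  1  1  1  1
 2  0  1  1  1  1  2  2  2  2
 4  0  1  1  1  1  2  2  3  3
 3  0  1  2  2  2  2  3  3  4
 3  0  1  2  3  3  3  3  3  4
 4  0  1  2  3  3  3  3  4  4
 1  0  1  2  3  4  4  4  4  4
 1  0  1  2  3  4  4  4  4  4
 3  0  1  2  3  4  4  5  5  5
 1  0  1  2  3  4  4  5  5  5
dp[10][8] = 5. One LCS (by backtracking along matches): 2, 2, 3, 4, 3.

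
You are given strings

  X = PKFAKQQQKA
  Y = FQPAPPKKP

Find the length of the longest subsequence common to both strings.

One common subsequence of length 4: P at X[1]=Y[3], then A at X[4]=Y[4], then K at X[5]=Y[7], then K at X[9]=Y[8], and the DP table's final entry dp[10][9] is also 4, so no common subsequence is longer.

4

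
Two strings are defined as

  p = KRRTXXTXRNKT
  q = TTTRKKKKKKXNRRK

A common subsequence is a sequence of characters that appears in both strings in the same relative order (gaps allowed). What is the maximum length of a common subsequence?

5

Taking T at p[4]=q[2]; then T at p[7]=q[3]; then X at p[8]=q[11]; then R at p[9]=q[14]; then K at p[11]=q[15] gives a common subsequence of length 5. Since dp[12][15] = 5, nothing longer is possible.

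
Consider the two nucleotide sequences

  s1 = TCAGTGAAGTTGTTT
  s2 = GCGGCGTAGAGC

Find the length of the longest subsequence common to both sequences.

6

Pick C (s1 #2, s2 #5); then G (s1 #4, s2 #6); then T (s1 #5, s2 #7); then G (s1 #6, s2 #9); then A (s1 #8, s2 #10); then G (s1 #9, s2 #11); all 6 bases appear in both, in order. The LCS DP gives dp[15][12] = 6, so this is optimal.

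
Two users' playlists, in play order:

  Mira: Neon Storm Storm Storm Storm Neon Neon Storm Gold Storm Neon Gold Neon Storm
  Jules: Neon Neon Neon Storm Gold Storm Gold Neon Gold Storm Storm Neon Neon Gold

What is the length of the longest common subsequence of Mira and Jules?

9

One common subsequence of length 9: Neon [1,1], Neon [6,2], Neon [7,3], Storm [8,4], Gold [9,5], Storm [10,6], Neon [11,8], Gold [12,9], Neon [13,13]. Since dp[14][14] = 9, nothing longer is possible.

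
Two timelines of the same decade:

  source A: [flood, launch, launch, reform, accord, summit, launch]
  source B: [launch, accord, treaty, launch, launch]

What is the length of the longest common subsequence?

Match launch [2,1], then launch [3,4], then launch [7,5] — 3 events in the same relative order in both. Since dp[7][5] = 3, nothing longer is possible.

3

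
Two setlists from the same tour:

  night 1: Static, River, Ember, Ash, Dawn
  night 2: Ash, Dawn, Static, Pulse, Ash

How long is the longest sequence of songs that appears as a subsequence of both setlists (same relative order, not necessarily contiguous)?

Taking Static at night 1[1]=night 2[3]; then Ash at night 1[4]=night 2[5] gives a common subsequence of length 2, and the DP table's final entry dp[5][5] is also 2, so no common subsequence is longer.

2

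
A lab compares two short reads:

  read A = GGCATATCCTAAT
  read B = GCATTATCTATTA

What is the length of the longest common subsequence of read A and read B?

10

Pick G [2,1], C [3,2], A [4,3], T [5,5], A [6,6], T [7,7], C [9,8], T [10,9], A [11,10], A [12,13]; all 10 bases appear in both, in order. Since dp[13][13] = 10, nothing longer is possible.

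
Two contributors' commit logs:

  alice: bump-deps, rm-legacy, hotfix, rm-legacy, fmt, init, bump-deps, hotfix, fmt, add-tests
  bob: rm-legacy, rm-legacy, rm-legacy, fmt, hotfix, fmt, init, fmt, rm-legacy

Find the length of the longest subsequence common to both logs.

Pick rm-legacy [2,3] → hotfix [3,5] → fmt [5,6] → init [6,7] → fmt [9,8]; all 5 commits appear in both, in order, and the DP table's final entry dp[10][9] is also 5, so no common subsequence is longer.

5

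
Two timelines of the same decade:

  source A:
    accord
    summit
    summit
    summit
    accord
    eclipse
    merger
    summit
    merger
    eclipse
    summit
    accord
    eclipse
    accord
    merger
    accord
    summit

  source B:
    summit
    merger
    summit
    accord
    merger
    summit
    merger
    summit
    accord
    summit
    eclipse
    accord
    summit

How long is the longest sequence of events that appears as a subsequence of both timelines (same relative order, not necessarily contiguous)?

11

Pick summit at source A[2]=source B[1] → summit at source A[4]=source B[3] → accord at source A[5]=source B[4] → merger at source A[7]=source B[5] → summit at source A[8]=source B[6] → merger at source A[9]=source B[7] → summit at source A[11]=source B[8] → accord at source A[12]=source B[9] → eclipse at source A[13]=source B[11] → accord at source A[16]=source B[12] → summit at source A[17]=source B[13]; all 11 events appear in both, in order, and the DP table's final entry dp[17][13] is also 11, so no common subsequence is longer.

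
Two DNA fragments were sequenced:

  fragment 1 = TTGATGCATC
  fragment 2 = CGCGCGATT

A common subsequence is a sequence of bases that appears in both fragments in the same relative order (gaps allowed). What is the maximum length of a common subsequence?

5

Let dp[i][j] be the LCS length of the first i bases of fragment 1 and the first j bases of fragment 2. dp[i][j] = dp[i-1][j-1]+1 when the i-th and j-th bases match, else max(dp[i-1][j], dp[i][j-1]).
    ·  C  G  C  G  C  G  A  T  T
 ·  0  0  0  0  0  0  0  0  0  0
 T  0  0  0  0  0  0  0  0  1  1
 T  0  0  0  0  0  0  0  0  1  2
 G  0  0  1  1  1  1  1  1  1  2
 A  0  0  1  1  1  1  1  2  2  2
 T  0  0  1  1  1  1  1  2  3  3
 G  0  0  1  1  2  2  2  2  3  3
 C  0  1  1  2  2  3  3  3  3  3
 A  0  1  1  2  2  3  3  4  4  4
 T  0  1  1  2  2  3  3  4  5  5
 C  0  1  1  2  2  3  3  4  5  5
dp[10][9] = 5. One LCS (by backtracking along matches): GGCAT.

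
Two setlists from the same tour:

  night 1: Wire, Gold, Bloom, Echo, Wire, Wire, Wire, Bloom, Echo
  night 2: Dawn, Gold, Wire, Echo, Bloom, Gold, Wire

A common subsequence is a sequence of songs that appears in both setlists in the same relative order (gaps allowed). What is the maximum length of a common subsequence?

One common subsequence of length 3: Wire (night 1 #1, night 2 #3), then Gold (night 1 #2, night 2 #6), then Wire (night 1 #7, night 2 #7). dp[9][7] = 3 confirms this is the maximum.

3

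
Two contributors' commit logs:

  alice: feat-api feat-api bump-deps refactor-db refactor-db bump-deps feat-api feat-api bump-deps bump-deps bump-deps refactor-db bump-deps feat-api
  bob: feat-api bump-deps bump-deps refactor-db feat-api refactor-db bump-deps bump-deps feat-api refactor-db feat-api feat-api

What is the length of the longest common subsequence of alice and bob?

Match feat-api [1,1] → bump-deps [3,3] → refactor-db [4,4] → refactor-db [5,6] → bump-deps [6,8] → feat-api [7,9] → feat-api [8,11] → feat-api [14,12] — 8 commits in the same relative order in both. Since dp[14][12] = 8, nothing longer is possible.

8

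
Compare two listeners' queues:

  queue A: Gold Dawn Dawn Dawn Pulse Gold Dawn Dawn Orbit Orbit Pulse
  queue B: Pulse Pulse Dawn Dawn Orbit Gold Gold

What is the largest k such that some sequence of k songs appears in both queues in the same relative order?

4

One common subsequence of length 4: Pulse at queue A[5]=queue B[2], then Dawn at queue A[7]=queue B[3], then Dawn at queue A[8]=queue B[4], then Orbit at queue A[9]=queue B[5]. The LCS DP gives dp[11][7] = 4, so this is optimal.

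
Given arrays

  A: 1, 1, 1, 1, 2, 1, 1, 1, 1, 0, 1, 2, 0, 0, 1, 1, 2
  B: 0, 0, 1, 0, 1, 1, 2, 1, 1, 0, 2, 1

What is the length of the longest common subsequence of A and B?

Match 1 at A[1]=B[3]; then 1 at A[3]=B[5]; then 1 at A[4]=B[6]; then 2 at A[5]=B[7]; then 1 at A[8]=B[8]; then 1 at A[9]=B[9]; then 0 at A[10]=B[10]; then 2 at A[12]=B[11]; then 1 at A[16]=B[12] — 9 values in the same relative order in both, and the DP table's final entry dp[17][12] is also 9, so no common subsequence is longer.

9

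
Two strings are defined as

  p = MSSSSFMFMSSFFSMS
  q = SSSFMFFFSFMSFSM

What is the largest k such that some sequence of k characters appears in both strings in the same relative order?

Taking S (p #3, q #1), then S (p #4, q #2), then S (p #5, q #3), then F (p #6, q #4), then M (p #7, q #5), then F (p #8, q #10), then M (p #9, q #11), then S (p #11, q #12), then F (p #13, q #13), then S (p #14, q #14), then M (p #15, q #15) gives a common subsequence of length 11. Since dp[16][15] = 11, nothing longer is possible.

11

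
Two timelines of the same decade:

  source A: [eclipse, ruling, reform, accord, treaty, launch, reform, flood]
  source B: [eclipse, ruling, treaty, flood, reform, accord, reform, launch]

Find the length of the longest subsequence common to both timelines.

Taking eclipse [1,1], ruling [2,2], reform [3,5], accord [4,6], launch [6,8] gives a common subsequence of length 5. Since dp[8][8] = 5, nothing longer is possible.

5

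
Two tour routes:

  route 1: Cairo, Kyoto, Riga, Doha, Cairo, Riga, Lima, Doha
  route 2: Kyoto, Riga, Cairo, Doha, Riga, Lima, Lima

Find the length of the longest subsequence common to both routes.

One common subsequence of length 5: Kyoto (route 1 #2, route 2 #1); then Riga (route 1 #3, route 2 #2); then Doha (route 1 #4, route 2 #4); then Riga (route 1 #6, route 2 #5); then Lima (route 1 #7, route 2 #7). The LCS DP gives dp[8][7] = 5, so this is optimal.

5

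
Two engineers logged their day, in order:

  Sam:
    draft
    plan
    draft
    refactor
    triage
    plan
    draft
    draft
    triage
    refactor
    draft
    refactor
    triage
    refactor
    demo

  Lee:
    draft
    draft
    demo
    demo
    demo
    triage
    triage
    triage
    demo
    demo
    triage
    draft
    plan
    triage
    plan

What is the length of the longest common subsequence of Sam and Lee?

Taking draft (Sam #1, Lee #1) → draft (Sam #3, Lee #2) → triage (Sam #5, Lee #8) → triage (Sam #9, Lee #11) → draft (Sam #11, Lee #12) → triage (Sam #13, Lee #14) gives a common subsequence of length 6. Since dp[15][15] = 6, nothing longer is possible.

6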